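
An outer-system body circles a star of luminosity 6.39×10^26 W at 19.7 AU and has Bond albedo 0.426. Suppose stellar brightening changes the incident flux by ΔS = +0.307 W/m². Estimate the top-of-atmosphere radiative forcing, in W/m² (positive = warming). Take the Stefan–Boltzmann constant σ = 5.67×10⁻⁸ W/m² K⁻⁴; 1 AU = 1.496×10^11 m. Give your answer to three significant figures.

Orbital distance: d = 19.7 AU = 2.947×10^12 m.
Spreading L over a sphere of radius d: S = 6.39×10^26/(4π·2.95×10^12²) = 5.855 W/m².
Only a fraction (1−α) is absorbed and it's spread over 4πR², so ΔF = (1−α)ΔS/4 = 0.04405 W/m².

0.0441 W/m²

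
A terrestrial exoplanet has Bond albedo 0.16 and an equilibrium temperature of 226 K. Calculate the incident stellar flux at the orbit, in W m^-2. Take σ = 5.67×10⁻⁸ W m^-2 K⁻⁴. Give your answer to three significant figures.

Invert the energy balance for S: S = 4σT⁴/(1−α).
σT⁴ = 5.67×10⁻⁸·(226)⁴ = 147.9 W m^-2.
So S = 4×147.9/(1−0.16) = 704.4 W m^-2.

704 W m^-2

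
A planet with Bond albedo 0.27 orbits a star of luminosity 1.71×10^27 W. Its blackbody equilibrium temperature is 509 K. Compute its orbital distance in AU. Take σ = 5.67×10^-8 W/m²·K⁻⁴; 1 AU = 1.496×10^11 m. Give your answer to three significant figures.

0.540 AU

Required flux: S = 4σT⁴/(1−α) = 20850 W/m².
Then d = [L/(4πS)]^(1/2) = 8.078×10^10 m, i.e. 0.5400 AU.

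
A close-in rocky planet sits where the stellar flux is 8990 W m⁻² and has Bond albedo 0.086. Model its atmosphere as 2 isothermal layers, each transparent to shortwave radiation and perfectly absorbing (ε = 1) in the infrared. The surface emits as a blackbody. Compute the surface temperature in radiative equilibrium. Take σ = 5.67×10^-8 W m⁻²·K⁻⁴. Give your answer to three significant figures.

The effective emission temperature is T_e = [S(1−α)/(4σ)]^¼ = 436.3 K.
Layer-by-layer balance gives σT_s⁴ = (N+1)σT_e⁴, so T_s = 3^¼·436.3 = 574.2 K.

574 K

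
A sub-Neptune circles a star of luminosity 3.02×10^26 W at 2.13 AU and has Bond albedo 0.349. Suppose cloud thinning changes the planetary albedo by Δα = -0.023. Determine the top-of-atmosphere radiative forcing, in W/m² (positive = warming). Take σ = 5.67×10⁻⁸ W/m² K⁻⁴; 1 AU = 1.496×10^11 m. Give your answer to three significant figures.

1.36 W/m²

Orbital distance: d = 2.13 AU = 3.186×10^11 m.
Spreading L over a sphere of radius d: S = 3.02×10^26/(4π·3.19×10^11²) = 236.7 W/m².
The change in absorbed flux is Δ[S(1−α)/4] = −SΔα/4 = 1.361 W/m².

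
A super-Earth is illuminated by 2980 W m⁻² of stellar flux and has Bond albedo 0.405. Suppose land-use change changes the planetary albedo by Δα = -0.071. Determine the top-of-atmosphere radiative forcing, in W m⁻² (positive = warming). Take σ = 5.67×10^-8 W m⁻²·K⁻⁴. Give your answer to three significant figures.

The change in absorbed flux is Δ[S(1−α)/4] = −SΔα/4 = 52.89 W m⁻².

52.9 W m⁻²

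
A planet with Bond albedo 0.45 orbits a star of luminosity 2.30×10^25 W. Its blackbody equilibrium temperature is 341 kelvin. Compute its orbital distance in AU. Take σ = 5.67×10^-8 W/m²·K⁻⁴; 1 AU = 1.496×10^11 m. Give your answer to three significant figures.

0.121 AU

The flux needed for this T is 4σT⁴/(1−0.45) = 5576 W/m².
Then d = [L/(4πS)]^(1/2) = 1.812×10^10 m, i.e. 0.1211 AU.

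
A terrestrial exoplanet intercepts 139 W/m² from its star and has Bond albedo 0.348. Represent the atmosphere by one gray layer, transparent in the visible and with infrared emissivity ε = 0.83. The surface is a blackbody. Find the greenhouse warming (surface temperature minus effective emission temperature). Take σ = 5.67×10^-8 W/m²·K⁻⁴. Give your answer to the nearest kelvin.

20 K

At the top of the atmosphere, σT_e⁴ = S(1−α)/4 = 22.66 W/m², giving T_e = 141.4 K.
Surface balance with a leaky layer gives σT_s⁴ = σT_e⁴·2/(2−ε), so T_s = T_e·[2/(2−0.83)]^(1/4) = 161.7 K.
The atmosphere warms the surface by 20.28 K.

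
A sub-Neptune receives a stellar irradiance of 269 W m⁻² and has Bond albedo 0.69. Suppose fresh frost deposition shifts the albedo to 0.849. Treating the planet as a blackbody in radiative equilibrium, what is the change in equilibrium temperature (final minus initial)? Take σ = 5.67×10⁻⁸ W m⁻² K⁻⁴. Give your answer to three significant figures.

Initial: T₁ = [S(1−0.69)/(4σ)]^(1/4) = 138.5 K.
After:  T₂ = [269.0·0.151/(4σ)]^(1/4) = 115.7 K.
ΔT = T₂ − T₁ = -22.79 K.

-22.8 kelvin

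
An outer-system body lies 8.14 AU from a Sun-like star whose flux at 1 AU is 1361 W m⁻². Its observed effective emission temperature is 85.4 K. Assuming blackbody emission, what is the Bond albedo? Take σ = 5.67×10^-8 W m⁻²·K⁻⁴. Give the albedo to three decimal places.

Flux at the orbit: S = 1361/(8.14)² = 20.54 W m⁻².
Energy balance: S(1−α)/4 = σT⁴, so 1−α = 4σT⁴/S.
σT⁴ = 3.016 W m⁻², so 4σT⁴ = 12.06 W m⁻².
1−α = 12.06/20.54 = 0.5873, so α = 0.4127.

0.413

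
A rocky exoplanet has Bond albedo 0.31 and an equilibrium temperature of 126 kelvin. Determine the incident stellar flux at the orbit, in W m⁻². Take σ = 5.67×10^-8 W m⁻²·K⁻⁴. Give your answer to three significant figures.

From S(1−α)/4 = σT⁴: S = 4σT⁴/(1−α).
The emitted flux is σT⁴ = 14.29 W m⁻².
So S = 4×14.29/(1−0.31) = 82.85 W m⁻².

82.8 W m⁻²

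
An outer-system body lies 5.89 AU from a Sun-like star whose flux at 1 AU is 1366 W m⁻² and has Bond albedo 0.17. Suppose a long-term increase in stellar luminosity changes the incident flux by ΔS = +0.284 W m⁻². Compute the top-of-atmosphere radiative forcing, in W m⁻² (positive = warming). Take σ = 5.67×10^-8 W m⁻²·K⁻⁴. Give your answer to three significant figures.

0.0589 W m⁻²

Irradiance scales as 1/d², so S = 1366 W m⁻² × (1/5.89)² = 39.37 W m⁻².
Only a fraction (1−α) is absorbed and it's spread over 4πR², so ΔF = (1−α)ΔS/4 = 0.05893 W m⁻².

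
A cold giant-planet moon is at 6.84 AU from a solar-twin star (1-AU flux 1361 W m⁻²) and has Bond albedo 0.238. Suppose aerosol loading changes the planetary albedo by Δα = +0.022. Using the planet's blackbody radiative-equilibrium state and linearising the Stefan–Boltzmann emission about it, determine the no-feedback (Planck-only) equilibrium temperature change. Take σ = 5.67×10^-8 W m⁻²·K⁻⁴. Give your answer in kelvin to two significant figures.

By the inverse-square law, S = 1361/6.84² = 29.09 W m⁻².
Unperturbed T_e = [29.09·(1−0.238)/(4σ)]^¼ = 99.43 K.
TOA radiative forcing: ΔF = −S·Δα/4 = −29.09·(+0.022)/4 = -0.1600 W m⁻².
The Planck feedback parameter is 4σT_e³ = 0.2229 W m⁻²/K.
Hence the no-feedback warming is ΔF/(4σT_e³) = -0.718 K.

-0.72 K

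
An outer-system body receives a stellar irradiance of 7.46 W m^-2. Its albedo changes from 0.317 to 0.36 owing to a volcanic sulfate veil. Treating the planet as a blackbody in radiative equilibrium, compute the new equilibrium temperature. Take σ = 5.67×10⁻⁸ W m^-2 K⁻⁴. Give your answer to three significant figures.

67.7 K

T₂ = [S(1−α₂)/(4σ)]^(1/4) = [7.460·0.64/(4σ)]^(1/4) = 67.74 K.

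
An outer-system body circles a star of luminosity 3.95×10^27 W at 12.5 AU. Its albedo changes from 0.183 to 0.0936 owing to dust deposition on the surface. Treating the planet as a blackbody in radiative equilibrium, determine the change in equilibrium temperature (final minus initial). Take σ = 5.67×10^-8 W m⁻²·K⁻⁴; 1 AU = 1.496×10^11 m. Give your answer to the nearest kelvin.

4 K

d = 12.5 × 1.496×10^11 m = 1.870×10^12 m.
Spreading L over a sphere of radius d: S = 3.95×10^27/(4π·1.87×10^12²) = 89.89 W m⁻².
Initial: T₁ = [S(1−0.183)/(4σ)]^(1/4) = 134.1 K.
Final:   T₂ = [S(1−0.0936)/(4σ)]^(1/4) = 137.7 K.
Change: 137.7 − 134.1 = 3.528 K.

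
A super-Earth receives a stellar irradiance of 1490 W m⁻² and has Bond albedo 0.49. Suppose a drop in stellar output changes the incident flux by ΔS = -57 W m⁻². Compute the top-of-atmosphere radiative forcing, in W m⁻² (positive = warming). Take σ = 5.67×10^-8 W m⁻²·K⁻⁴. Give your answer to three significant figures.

-7.27 W m⁻²

TOA radiative forcing: ΔF = (1−α)ΔS/4 = 0.51·(-57)/4 = -7.268 W m⁻².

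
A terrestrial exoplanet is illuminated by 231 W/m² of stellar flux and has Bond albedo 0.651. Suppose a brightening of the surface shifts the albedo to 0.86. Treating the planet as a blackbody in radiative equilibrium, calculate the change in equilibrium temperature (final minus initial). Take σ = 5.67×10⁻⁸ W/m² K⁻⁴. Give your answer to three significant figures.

Before: T₁ = [231.0·0.349/(4σ)]^(1/4) = 137.3 K.
With α = 0.86, T₂ = 109.3 K.
ΔT = T₂ − T₁ = -28.03 K.

-28.0 K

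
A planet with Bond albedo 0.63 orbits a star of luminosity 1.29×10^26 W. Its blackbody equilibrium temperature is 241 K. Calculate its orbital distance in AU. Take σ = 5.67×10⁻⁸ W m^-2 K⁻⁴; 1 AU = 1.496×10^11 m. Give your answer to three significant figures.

Required flux: S = 4σT⁴/(1−α) = 2068 W m^-2.
S = L/(4πd²) → d = √(L/4πS) = √(1.29×10^26/(4π·2068)) = 7.046×10^10 m = 0.4710 AU.

0.471 AU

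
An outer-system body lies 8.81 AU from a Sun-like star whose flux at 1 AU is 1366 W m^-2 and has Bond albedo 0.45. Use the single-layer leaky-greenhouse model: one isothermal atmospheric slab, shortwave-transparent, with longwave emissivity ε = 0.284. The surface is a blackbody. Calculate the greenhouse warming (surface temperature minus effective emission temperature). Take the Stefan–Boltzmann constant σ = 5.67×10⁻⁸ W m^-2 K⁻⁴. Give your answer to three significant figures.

3.15 K

By the inverse-square law, S = 1366/8.81² = 17.60 W m^-2.
The planet radiates to space at T_e = [S(1−α)/(4σ)]^(1/4) = 80.83 K.
The surface balance (absorbed SW + ε·downward IR = σT_s⁴) with T_a⁴ = T_s⁴/2 reduces to T_s = T_e·[2/(2−ε)]^¼ = 83.98 K.
T_s − T_e = 83.98 − 80.83 = 3.155 K.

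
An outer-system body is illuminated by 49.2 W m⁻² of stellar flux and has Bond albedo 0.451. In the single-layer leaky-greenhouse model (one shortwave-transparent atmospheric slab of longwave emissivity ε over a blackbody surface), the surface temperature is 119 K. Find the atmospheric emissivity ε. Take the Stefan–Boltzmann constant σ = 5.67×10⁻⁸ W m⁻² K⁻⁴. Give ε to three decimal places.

0.812

TOA balance gives T_e = 104.5 K.
T_s⁴ = T_e⁴·2/(2−ε) → ε = 2 − 2(T_e/T_s)⁴ = 2 − 2·(104.5/119)⁴ = 0.8122.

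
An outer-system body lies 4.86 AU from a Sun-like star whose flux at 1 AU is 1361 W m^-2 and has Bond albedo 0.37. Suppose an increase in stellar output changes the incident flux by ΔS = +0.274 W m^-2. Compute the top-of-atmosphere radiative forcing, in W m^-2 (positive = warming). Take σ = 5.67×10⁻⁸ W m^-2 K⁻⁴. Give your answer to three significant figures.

0.0432 W m^-2

Irradiance scales as 1/d², so S = 1361 W m^-2 × (1/4.86)² = 57.62 W m^-2.
TOA radiative forcing: ΔF = (1−α)ΔS/4 = 0.63·(+0.274)/4 = 0.04316 W m^-2.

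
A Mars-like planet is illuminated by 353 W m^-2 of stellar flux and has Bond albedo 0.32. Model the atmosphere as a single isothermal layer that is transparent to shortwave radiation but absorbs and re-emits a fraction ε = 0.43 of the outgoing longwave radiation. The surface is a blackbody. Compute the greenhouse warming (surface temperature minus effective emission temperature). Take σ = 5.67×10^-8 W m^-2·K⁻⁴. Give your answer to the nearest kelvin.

The planet radiates to space at T_e = [S(1−α)/(4σ)]^(1/4) = 180.4 K.
For a single slab of emissivity ε, T_s⁴ = 2T_e⁴/(2−ε); thus T_s = 180.4·(1.274)^(1/4) = 191.6 K.
T_s − T_e = 191.6 − 180.4 = 11.25 K.

11 K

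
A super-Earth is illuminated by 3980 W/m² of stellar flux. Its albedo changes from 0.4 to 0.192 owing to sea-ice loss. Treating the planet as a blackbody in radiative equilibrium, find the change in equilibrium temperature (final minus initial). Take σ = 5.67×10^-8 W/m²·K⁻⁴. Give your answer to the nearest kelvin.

25 K

Initial: T₁ = [S(1−0.4)/(4σ)]^(1/4) = 320.3 K.
Final:   T₂ = [S(1−0.192)/(4σ)]^(1/4) = 345.1 K.
ΔT = T₂ − T₁ = 24.74 K.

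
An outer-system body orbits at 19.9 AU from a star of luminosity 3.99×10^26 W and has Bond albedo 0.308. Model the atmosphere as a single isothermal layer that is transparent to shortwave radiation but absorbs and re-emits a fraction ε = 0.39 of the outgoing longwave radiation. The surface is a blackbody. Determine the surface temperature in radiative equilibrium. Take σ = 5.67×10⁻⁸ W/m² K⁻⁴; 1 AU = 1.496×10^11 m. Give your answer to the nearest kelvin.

d = 19.9 × 1.496×10^11 m = 2.977×10^12 m.
Spreading L over a sphere of radius d: S = 3.99×10^26/(4π·2.98×10^12²) = 3.583 W/m².
At the top of the atmosphere, σT_e⁴ = S(1−α)/4 = 0.6198 W/m², giving T_e = 57.50 K.
For a single slab of emissivity ε, T_s⁴ = 2T_e⁴/(2−ε); thus T_s = 57.50·(1.242)^(1/4) = 60.70 K.

61 K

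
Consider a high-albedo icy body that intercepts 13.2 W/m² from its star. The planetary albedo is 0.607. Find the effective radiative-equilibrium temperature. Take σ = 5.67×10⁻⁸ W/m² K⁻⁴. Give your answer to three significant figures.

69.2 kelvin

Averaging over the sphere, the absorbed flux is S(1−α)/4 = 1.297 W/m².
Balancing against σT⁴: T = (1.297/5.67×10⁻⁸)^(1/4) = 69.16 K.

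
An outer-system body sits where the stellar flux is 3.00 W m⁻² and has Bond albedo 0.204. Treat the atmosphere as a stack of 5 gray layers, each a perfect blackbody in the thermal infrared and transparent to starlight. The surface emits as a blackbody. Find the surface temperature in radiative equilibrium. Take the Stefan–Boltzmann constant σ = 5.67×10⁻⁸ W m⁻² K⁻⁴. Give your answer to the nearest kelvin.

89 K

OLR = S(1−α)/4 = 0.5970 W m⁻²; the top layer radiates at T_e = 56.96 K.
With N = 5 opaque layers, T_s = (N+1)^(1/4)·T_e = 6^(1/4)·56.96 = 89.15 K.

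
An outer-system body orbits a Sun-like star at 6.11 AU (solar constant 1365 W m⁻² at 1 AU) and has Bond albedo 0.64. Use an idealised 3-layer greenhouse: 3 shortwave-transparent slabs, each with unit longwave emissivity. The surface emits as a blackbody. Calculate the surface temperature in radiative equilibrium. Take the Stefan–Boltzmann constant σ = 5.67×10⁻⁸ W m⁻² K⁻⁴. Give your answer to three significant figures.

123 K

Flux at the orbit: S = 1365/(6.11)² = 36.56 W m⁻².
Top-of-atmosphere balance: σT_e⁴ = S(1−α)/4 = 3.291 W m⁻² → T_e = 87.28 K.
For an N-layer opaque stack, T_s⁴ = (N+1)T_e⁴, hence T_s = (4)^(1/4)×87.28 K = 123.4 K.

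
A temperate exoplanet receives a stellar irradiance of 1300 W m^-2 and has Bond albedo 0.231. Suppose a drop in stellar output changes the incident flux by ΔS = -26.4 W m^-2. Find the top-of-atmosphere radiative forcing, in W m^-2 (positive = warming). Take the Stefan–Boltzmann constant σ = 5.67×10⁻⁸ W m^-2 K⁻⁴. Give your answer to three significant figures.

-5.08 W m^-2

Only a fraction (1−α) is absorbed and it's spread over 4πR², so ΔF = (1−α)ΔS/4 = -5.075 W m^-2.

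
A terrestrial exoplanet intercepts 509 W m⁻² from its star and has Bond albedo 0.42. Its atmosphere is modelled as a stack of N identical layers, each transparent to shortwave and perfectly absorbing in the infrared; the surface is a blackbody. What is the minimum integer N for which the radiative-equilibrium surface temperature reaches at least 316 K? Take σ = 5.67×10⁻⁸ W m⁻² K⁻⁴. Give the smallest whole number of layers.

7

OLR = S(1−α)/4 = 73.81 W m⁻²; the top layer radiates at T_e = 189.9 K.
T_s = (N+1)^(1/4)·T_e ≥ 316 K requires N+1 ≥ (T_s/T_e)⁴ = (316/189.9)⁴ = 7.660.
So N ≥ 6.660; the smallest integer is N = 7.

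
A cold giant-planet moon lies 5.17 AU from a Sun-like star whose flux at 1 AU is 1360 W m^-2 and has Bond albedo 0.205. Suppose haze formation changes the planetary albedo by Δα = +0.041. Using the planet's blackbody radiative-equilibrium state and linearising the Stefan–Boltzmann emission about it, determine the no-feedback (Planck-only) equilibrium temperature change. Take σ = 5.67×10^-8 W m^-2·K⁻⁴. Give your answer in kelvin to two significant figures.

-1.5 K

Flux at the orbit: S = 1360/(5.17)² = 50.88 W m^-2.
Reference equilibrium: T_e = [S(1−α)/(4σ)]^(1/4) = 115.6 K.
ΔF = −(S/4)Δα = −(50.88/4)×(+0.041) = -0.5215 W m^-2.
The Planck feedback parameter is 4σT_e³ = 0.3500 W m^-2/K.
So ΔT₀ = -0.5215/0.3500 = -1.49 K.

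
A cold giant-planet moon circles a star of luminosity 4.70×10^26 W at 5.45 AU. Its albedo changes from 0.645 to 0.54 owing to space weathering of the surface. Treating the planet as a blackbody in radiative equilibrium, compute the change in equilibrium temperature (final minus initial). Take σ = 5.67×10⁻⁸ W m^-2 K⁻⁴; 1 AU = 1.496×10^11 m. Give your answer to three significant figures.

d = 5.45 × 1.496×10^11 m = 8.153×10^11 m.
Spreading L over a sphere of radius d: S = 4.70×10^26/(4π·8.15×10^11²) = 56.26 W m^-2.
Initial: T₁ = [S(1−0.645)/(4σ)]^(1/4) = 96.87 K.
With α = 0.54, T₂ = 103.4 K.
Change: 103.4 − 96.87 = 6.483 K.

6.48 K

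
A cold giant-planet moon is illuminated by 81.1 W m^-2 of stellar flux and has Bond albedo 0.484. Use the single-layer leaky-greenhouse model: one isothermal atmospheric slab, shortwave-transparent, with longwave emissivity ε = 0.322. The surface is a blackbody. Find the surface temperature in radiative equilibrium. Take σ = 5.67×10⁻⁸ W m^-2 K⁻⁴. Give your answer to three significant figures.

122 K

Effective emission temperature (TOA balance): σT_e⁴ = S(1−α)/4 = 10.46 W m^-2 → T_e = 116.5 K.
For a single slab of emissivity ε, T_s⁴ = 2T_e⁴/(2−ε); thus T_s = 116.5·(1.192)^(1/4) = 121.8 K.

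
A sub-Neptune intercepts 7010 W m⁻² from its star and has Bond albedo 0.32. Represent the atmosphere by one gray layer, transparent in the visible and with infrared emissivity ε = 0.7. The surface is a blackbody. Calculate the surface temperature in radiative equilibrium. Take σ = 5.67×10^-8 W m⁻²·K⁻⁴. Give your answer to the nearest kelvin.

The planet radiates to space at T_e = [S(1−α)/(4σ)]^(1/4) = 380.8 K.
Surface balance with a leaky layer gives σT_s⁴ = σT_e⁴·2/(2−ε), so T_s = T_e·[2/(2−0.7)]^(1/4) = 424.1 K.

424 K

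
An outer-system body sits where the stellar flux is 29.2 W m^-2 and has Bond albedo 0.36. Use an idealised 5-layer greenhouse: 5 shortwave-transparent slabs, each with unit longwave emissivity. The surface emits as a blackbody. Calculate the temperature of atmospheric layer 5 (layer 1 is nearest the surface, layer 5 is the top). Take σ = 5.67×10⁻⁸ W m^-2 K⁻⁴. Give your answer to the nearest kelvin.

95 K

OLR = S(1−α)/4 = 4.672 W m^-2; the top layer radiates at T_e = 95.28 K.
In the N-layer model, layer k (counted from the surface) has T_k = (N+1−k)^(1/4)·T_e.
T_5 = (1)^(1/4)·95.28 = 95.28 K.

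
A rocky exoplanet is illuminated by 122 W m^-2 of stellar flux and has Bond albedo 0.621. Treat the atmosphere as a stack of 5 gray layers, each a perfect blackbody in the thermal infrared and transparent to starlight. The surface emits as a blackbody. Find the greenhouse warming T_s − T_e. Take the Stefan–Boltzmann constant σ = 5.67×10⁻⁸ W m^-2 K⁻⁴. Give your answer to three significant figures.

Top-of-atmosphere balance: σT_e⁴ = S(1−α)/4 = 11.56 W m^-2 → T_e = 119.5 K.
T_s = (N+1)^(1/4)·T_e = 187.0 K.
So the greenhouse effect raises the surface by 187.0 − 119.5 = 67.52 K.

67.5 K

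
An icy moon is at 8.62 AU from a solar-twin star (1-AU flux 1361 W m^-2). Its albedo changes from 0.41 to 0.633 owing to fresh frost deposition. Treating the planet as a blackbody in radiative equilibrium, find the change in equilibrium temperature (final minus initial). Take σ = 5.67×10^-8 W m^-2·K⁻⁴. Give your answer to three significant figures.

Irradiance scales as 1/d², so S = 1361 W m^-2 × (1/8.62)² = 18.32 W m^-2.
Initial: T₁ = [S(1−0.41)/(4σ)]^(1/4) = 83.08 K.
With α = 0.633, T₂ = 73.78 K.
ΔT = T₂ − T₁ = -9.298 K.

-9.30 K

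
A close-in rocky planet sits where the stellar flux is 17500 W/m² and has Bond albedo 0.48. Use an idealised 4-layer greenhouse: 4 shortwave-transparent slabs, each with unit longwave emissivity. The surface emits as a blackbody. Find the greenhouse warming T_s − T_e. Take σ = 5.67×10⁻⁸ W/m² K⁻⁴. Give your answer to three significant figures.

222 K

OLR = S(1−α)/4 = 2275 W/m²; the top layer radiates at T_e = 447.6 K.
Surface: T_s = (5)^¼·T_e = 669.3 K.
So the greenhouse effect raises the surface by 669.3 − 447.6 = 221.7 K.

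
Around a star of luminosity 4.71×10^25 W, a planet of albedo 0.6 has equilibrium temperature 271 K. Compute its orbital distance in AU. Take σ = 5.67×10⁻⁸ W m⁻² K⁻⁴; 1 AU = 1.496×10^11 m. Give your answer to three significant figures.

The flux needed for this T is 4σT⁴/(1−0.6) = 3058 W m⁻².
S = L/(4πd²) → d = √(L/4πS) = √(4.71×10^25/(4π·3058)) = 3.501×10^10 m = 0.2340 AU.

0.234 AU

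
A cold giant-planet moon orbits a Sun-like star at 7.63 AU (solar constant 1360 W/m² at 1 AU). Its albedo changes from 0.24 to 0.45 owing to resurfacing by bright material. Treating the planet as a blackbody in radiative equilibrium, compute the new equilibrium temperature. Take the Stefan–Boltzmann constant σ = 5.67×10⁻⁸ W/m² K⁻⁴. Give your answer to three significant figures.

86.8 kelvin

By the inverse-square law, S = 1360/7.63² = 23.36 W/m².
T₂ = [S(1−α₂)/(4σ)]^(1/4) = [23.36·0.55/(4σ)]^(1/4) = 86.76 K.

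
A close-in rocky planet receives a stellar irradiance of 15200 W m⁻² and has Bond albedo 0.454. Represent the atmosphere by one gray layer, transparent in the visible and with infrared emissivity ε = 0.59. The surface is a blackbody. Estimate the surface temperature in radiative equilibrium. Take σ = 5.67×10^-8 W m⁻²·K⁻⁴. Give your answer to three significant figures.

The planet radiates to space at T_e = [S(1−α)/(4σ)]^(1/4) = 437.4 K.
For a single slab of emissivity ε, T_s⁴ = 2T_e⁴/(2−ε); thus T_s = 437.4·(1.418)^(1/4) = 477.3 K.

477 K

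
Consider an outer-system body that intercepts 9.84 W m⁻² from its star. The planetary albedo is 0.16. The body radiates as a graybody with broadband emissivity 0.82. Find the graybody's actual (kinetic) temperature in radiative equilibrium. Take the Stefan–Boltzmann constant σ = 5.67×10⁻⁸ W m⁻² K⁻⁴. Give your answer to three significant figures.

Averaging over the sphere, the absorbed flux is S(1−α)/4 = 2.066 W m⁻².
Equating to εσT⁴ with ε = 0.82: T = (2.066/0.82σ)^(1/4) = 81.65 K.

81.6 kelvin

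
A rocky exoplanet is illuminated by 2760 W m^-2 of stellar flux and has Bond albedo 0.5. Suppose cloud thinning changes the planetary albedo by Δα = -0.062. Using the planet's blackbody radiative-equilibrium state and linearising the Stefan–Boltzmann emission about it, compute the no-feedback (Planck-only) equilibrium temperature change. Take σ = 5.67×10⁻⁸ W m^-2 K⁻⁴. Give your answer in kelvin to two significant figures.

8.7 kelvin

Unperturbed T_e = [2760·(1−0.5)/(4σ)]^¼ = 279.3 K.
ΔF = −(S/4)Δα = −(2760/4)×(-0.062) = 42.78 W m^-2.
The Planck feedback parameter is 4σT_e³ = 4.941 W m^-2/K.
Hence the no-feedback warming is ΔF/(4σT_e³) = 8.66 K.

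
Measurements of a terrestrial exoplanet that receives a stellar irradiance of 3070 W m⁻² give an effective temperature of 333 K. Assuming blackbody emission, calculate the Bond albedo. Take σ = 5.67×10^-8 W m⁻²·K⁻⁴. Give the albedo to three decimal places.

From σT⁴ = S(1−α)/4 we invert for α: 1−α = 4σT⁴/S.
σT⁴ = 697.2 W m⁻², so 4σT⁴ = 2789 W m⁻².
Hence α = 1 − 2789/3070 = 0.0916.

0.092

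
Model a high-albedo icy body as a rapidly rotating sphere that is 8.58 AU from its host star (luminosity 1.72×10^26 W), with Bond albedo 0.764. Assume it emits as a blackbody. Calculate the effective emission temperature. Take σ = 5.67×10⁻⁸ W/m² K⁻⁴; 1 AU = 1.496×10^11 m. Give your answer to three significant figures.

54.2 K

d = 8.58 × 1.496×10^11 m = 1.284×10^12 m.
Flux at the orbit: S = L/(4πd²) = 1.72×10^26/(4π·(1.28×10^12)²) = 8.308 W/m².
The planet absorbs (1−α)S over its disc πR² and re-emits over 4πR², so the mean absorbed flux is (1−0.764)·8.308/4 = 0.4902 W/m².
Balancing against σT⁴: T = (0.4902/5.67×10⁻⁸)^(1/4) = 54.22 K.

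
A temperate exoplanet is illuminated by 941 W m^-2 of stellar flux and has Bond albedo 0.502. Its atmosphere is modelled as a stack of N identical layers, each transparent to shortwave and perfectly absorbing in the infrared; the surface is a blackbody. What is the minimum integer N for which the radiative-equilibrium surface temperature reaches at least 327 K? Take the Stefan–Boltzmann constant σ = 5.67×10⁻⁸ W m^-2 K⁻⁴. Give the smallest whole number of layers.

The effective emission temperature is T_e = [S(1−α)/(4σ)]^¼ = 213.2 K.
T_s = (N+1)^(1/4)·T_e ≥ 327 K requires N+1 ≥ (T_s/T_e)⁴ = (327/213.2)⁴ = 5.534.
So N ≥ 4.534; the smallest integer is N = 5.

5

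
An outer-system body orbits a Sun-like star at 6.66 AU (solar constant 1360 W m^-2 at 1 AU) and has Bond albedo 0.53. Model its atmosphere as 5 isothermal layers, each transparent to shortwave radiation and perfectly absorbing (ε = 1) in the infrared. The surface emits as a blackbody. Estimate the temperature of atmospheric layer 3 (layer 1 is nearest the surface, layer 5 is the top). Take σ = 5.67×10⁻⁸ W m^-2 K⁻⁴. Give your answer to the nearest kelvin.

118 K

By the inverse-square law, S = 1360/6.66² = 30.66 W m^-2.
OLR = S(1−α)/4 = 3.603 W m^-2; the top layer radiates at T_e = 89.28 K.
In the N-layer model, layer k (counted from the surface) has T_k = (N+1−k)^(1/4)·T_e.
With k = 3: T_3 = (5+1−3)^¼·89.28 K = 117.5 K.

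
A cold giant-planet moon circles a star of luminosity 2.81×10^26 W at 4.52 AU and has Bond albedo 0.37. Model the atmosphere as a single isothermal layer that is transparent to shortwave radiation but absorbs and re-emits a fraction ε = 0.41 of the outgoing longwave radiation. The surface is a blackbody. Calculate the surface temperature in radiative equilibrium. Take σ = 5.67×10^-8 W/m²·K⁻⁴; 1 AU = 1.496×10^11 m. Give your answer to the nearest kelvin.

114 K

d = 4.52 × 1.496×10^11 m = 6.762×10^11 m.
S = L/(4πd²) = 48.91 W/m².
The planet radiates to space at T_e = [S(1−α)/(4σ)]^(1/4) = 108.0 K.
Surface balance with a leaky layer gives σT_s⁴ = σT_e⁴·2/(2−ε), so T_s = T_e·[2/(2−0.41)]^(1/4) = 114.3 K.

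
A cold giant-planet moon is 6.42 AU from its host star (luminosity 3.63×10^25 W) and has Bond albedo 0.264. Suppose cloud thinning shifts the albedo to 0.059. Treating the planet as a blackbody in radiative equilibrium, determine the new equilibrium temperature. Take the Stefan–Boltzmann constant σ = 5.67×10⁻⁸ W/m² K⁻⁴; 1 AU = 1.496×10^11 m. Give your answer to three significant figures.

Orbital distance: d = 6.42 AU = 9.604×10^11 m.
Flux at the orbit: S = L/(4πd²) = 3.63×10^25/(4π·(9.60×10^11)²) = 3.132 W/m².
New equilibrium: T₂ = [(1−0.059)·3.132/(4σ)]^(1/4) = 60.04 K.

60.0 K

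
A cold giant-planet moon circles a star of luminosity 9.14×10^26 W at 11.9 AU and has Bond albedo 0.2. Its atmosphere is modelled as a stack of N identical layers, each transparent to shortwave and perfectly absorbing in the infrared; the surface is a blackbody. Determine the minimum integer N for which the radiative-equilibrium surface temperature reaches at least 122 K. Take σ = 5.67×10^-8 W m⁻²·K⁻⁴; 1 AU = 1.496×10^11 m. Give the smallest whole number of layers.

2

d = 11.9 × 1.496×10^11 m = 1.780×10^12 m.
Flux at the orbit: S = L/(4πd²) = 9.14×10^26/(4π·(1.78×10^12)²) = 22.95 W m⁻².
OLR = S(1−α)/4 = 4.590 W m⁻²; the top layer radiates at T_e = 94.85 K.
Since T_s⁴ = (N+1)T_e⁴, we need N ≥ (T_s/T_e)⁴ − 1 = 1.737.
So N ≥ 1.737; the smallest integer is N = 2.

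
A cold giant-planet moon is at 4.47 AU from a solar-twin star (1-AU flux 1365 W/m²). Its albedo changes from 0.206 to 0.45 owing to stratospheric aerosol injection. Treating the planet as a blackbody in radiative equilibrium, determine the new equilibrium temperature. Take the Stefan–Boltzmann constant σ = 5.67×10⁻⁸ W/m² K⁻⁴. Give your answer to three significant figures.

113 kelvin

By the inverse-square law, S = 1365/4.47² = 68.32 W/m².
T₂ = [S(1−α₂)/(4σ)]^(1/4) = [68.32·0.55/(4σ)]^(1/4) = 113.5 K.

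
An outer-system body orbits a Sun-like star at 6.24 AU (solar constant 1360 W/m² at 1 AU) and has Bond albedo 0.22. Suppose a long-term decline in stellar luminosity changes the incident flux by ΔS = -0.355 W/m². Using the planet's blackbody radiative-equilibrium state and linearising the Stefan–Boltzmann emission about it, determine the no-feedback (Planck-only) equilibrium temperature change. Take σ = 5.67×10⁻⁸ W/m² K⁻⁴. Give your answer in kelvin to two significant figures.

By the inverse-square law, S = 1360/6.24² = 34.93 W/m².
The baseline emission temperature is T_e = 104.7 K.
Only a fraction (1−α) is absorbed and it's spread over 4πR², so ΔF = (1−α)ΔS/4 = -0.06922 W/m².
Planck response: λ_P = 4σT_e³ = 4·5.67×10⁻⁸·(104.7)³ = 0.2602 W/m²/K.
ΔT₀ = ΔF/λ_P = -0.06922/0.2602 = -0.266 K.

-0.27 kelvin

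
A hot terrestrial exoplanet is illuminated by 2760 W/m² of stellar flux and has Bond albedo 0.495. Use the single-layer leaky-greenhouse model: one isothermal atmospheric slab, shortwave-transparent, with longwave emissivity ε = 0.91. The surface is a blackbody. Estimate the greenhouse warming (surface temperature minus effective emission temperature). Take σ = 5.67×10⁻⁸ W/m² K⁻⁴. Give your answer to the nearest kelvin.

46 K

The planet radiates to space at T_e = [S(1−α)/(4σ)]^(1/4) = 280.0 K.
The surface balance (absorbed SW + ε·downward IR = σT_s⁴) with T_a⁴ = T_s⁴/2 reduces to T_s = T_e·[2/(2−ε)]^¼ = 325.9 K.
The atmosphere warms the surface by 45.88 K.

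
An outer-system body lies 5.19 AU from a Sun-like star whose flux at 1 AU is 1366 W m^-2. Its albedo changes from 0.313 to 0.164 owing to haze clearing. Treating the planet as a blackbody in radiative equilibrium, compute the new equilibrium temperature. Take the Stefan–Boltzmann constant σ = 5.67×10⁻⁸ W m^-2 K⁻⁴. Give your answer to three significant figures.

117 K

By the inverse-square law, S = 1366/5.19² = 50.71 W m^-2.
T₂ = [S(1−α₂)/(4σ)]^(1/4) = [50.71·0.836/(4σ)]^(1/4) = 116.9 K.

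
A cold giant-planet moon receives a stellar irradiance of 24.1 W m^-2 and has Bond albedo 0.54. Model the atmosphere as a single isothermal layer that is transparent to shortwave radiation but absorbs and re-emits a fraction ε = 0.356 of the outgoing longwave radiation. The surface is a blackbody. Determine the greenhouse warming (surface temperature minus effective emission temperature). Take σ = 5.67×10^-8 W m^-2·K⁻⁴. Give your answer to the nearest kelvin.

4 kelvin

The planet radiates to space at T_e = [S(1−α)/(4σ)]^(1/4) = 83.61 K.
Surface balance with a leaky layer gives σT_s⁴ = σT_e⁴·2/(2−ε), so T_s = T_e·[2/(2−0.356)]^(1/4) = 87.81 K.
T_s − T_e = 87.81 − 83.61 = 4.199 K.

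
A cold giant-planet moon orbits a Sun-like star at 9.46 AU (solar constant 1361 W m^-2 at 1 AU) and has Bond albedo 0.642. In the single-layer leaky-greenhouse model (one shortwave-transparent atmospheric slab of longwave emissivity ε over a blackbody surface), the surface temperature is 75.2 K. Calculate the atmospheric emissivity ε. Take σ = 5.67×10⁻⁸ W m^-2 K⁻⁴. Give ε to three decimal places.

0.499

By the inverse-square law, S = 1361/9.46² = 15.21 W m^-2.
First, T_e = [15.21·(1−0.642)/(4σ)]^(1/4) = 70.00 K.
T_s⁴ = T_e⁴·2/(2−ε) → ε = 2 − 2(T_e/T_s)⁴ = 2 − 2·(70.00/75.2)⁴ = 0.4987.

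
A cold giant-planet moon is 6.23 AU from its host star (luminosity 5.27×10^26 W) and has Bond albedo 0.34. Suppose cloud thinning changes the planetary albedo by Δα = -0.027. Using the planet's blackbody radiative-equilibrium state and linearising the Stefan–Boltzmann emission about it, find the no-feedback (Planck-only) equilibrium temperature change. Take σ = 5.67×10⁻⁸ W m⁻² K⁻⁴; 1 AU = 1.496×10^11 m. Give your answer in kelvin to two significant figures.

Orbital distance: d = 6.23 AU = 9.320×10^11 m.
Spreading L over a sphere of radius d: S = 5.27×10^26/(4π·9.32×10^11²) = 48.28 W m⁻².
Reference equilibrium: T_e = [S(1−α)/(4σ)]^(1/4) = 108.9 K.
ΔF = −(S/4)Δα = −(48.28/4)×(-0.027) = 0.3259 W m⁻².
The Planck feedback parameter is 4σT_e³ = 0.2927 W m⁻²/K.
Hence the no-feedback warming is ΔF/(4σT_e³) = 1.11 K.

1.1 K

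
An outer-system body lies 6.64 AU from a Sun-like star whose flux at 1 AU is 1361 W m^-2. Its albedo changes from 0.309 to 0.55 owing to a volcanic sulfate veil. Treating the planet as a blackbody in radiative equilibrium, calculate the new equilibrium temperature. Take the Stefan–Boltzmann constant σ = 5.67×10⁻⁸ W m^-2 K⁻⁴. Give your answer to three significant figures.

Flux at the orbit: S = 1361/(6.64)² = 30.87 W m^-2.
With the new albedo, S(1−α₂)/4 = 3.473 W m^-2, so T₂ = 88.47 K.

88.5 kelvin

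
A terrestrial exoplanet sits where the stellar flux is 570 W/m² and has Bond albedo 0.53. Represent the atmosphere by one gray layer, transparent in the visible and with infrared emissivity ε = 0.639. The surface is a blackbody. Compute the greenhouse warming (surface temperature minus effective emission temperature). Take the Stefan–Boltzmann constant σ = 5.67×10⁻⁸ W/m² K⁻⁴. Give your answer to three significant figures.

18.7 kelvin

At the top of the atmosphere, σT_e⁴ = S(1−α)/4 = 66.97 W/m², giving T_e = 185.4 K.
For a single slab of emissivity ε, T_s⁴ = 2T_e⁴/(2−ε); thus T_s = 185.4·(1.47)^(1/4) = 204.1 K.
The atmosphere warms the surface by 18.73 K.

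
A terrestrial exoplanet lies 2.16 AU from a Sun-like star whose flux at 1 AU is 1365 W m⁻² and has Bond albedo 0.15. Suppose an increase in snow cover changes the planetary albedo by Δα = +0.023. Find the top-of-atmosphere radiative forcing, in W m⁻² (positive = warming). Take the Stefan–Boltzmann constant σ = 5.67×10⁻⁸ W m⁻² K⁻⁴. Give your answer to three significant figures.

Irradiance scales as 1/d², so S = 1365 W m⁻² × (1/2.16)² = 292.6 W m⁻².
The change in absorbed flux is Δ[S(1−α)/4] = −SΔα/4 = -1.682 W m⁻².

-1.68 W m⁻²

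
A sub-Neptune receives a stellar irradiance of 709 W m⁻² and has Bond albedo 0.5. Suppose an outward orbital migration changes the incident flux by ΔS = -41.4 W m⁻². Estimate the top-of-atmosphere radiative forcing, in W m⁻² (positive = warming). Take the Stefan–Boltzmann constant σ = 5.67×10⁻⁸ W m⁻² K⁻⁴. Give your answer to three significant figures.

-5.17 W m⁻²

ΔF = Δ[S(1−α)]/4 = (1−0.5)·-41.4/4 = -5.175 W m⁻².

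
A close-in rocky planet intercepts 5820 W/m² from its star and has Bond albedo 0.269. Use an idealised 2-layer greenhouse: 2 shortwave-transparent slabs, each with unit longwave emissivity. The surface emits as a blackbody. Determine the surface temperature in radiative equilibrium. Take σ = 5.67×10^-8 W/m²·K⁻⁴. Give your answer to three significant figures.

OLR = S(1−α)/4 = 1064 W/m²; the top layer radiates at T_e = 370.1 K.
Layer-by-layer balance gives σT_s⁴ = (N+1)σT_e⁴, so T_s = 3^¼·370.1 = 487.1 K.

487 K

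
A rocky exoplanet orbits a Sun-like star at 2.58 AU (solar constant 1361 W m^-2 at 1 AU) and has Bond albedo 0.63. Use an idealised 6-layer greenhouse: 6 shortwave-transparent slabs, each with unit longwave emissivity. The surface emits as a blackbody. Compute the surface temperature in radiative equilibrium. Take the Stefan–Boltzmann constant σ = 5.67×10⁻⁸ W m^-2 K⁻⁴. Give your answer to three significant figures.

Flux at the orbit: S = 1361/(2.58)² = 204.5 W m^-2.
Top-of-atmosphere balance: σT_e⁴ = S(1−α)/4 = 18.91 W m^-2 → T_e = 135.1 K.
Layer-by-layer balance gives σT_s⁴ = (N+1)σT_e⁴, so T_s = 7^¼·135.1 = 219.8 K.

220 K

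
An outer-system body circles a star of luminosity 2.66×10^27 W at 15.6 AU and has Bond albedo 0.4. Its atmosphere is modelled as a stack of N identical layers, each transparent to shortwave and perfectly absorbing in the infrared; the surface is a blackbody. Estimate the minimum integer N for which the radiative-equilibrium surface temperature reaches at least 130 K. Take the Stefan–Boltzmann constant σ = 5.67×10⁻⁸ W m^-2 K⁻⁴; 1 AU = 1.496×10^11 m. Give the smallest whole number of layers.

2

Orbital distance: d = 15.6 AU = 2.334×10^12 m.
Spreading L over a sphere of radius d: S = 2.66×10^27/(4π·2.33×10^12²) = 38.87 W m^-2.
The effective emission temperature is T_e = [S(1−α)/(4σ)]^¼ = 100.7 K.
T_s = (N+1)^(1/4)·T_e ≥ 130 K requires N+1 ≥ (T_s/T_e)⁴ = (130/100.7)⁴ = 2.778.
So N ≥ 1.778; the smallest integer is N = 2.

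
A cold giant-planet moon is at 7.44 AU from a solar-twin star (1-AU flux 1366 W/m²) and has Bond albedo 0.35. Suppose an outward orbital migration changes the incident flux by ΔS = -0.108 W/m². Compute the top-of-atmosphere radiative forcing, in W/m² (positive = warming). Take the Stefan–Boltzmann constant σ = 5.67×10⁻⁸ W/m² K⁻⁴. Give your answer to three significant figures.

By the inverse-square law, S = 1366/7.44² = 24.68 W/m².
ΔF = Δ[S(1−α)]/4 = (1−0.35)·-0.108/4 = -0.01755 W/m².

-0.0175 W/m²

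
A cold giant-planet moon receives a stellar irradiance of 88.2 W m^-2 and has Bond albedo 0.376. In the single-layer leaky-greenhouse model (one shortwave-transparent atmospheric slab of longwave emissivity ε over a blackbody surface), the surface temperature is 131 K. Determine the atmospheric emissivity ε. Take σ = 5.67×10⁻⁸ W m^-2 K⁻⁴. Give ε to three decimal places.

First, T_e = [88.20·(1−0.376)/(4σ)]^(1/4) = 124.8 K.
T_s⁴ = T_e⁴·2/(2−ε) → ε = 2 − 2(T_e/T_s)⁴ = 2 − 2·(124.8/131)⁴ = 0.3520.

0.352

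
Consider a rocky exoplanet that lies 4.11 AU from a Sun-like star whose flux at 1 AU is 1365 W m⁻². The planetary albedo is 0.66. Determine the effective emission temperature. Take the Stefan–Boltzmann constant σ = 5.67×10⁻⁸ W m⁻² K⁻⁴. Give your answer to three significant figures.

105 K

By the inverse-square law, S = 1365/4.11² = 80.81 W m⁻².
Averaging over the sphere, the absorbed flux is S(1−α)/4 = 6.869 W m⁻².
Set σT⁴ = 6.869 → T = (6.869/σ)^(1/4) = 104.9 K.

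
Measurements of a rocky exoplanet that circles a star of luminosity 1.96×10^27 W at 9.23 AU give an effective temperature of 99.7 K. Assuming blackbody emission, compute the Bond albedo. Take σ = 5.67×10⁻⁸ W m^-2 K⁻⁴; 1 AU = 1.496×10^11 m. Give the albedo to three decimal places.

0.726

Orbital distance: d = 9.23 AU = 1.381×10^12 m.
Spreading L over a sphere of radius d: S = 1.96×10^27/(4π·1.38×10^12²) = 81.80 W m^-2.
From σT⁴ = S(1−α)/4 we invert for α: 1−α = 4σT⁴/S.
4σT⁴ = 4·5.67×10⁻⁸·(99.7)⁴ = 22.41 W m^-2.
Hence α = 1 − 22.41/81.80 = 0.7261.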